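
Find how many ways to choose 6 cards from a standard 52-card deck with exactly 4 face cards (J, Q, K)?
12 face cards and 40 non-face cards: C(12,4) × C(40,2) = 495 × 780 = 386,100.
Final answer: 386,100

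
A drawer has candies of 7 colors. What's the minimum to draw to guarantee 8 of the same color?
50

Reasoning: Worst case: 7 of each = 49. One more: 50.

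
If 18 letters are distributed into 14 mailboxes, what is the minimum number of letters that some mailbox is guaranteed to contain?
Pigeonhole: ⌈18/14⌉ = 2.

Answer: 2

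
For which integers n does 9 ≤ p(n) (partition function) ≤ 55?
6, 7, 8, 9, 10

Explanation: Tabulating p(n) via p(n) = p(n−1) + p(n−2) − p(n−5) − p(n−7) + …: p(5)=7; p(6)=11; p(7)=15; p(8)=22; p(9)=30; p(10)=42; p(11)=56. So valid n = 6, 7, 8, 9, 10.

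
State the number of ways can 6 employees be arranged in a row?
720

Reasoning: Arrangements of 6 distinct objects: 6! = 720.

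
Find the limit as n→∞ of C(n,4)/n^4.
1/24
C(n,4) ≈ n^4/4! for large n. Limit = 1/4! = 1/24.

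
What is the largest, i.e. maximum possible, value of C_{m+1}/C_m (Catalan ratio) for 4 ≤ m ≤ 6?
13/4

Working:
C_{m+1}/C_m = 2(2m+1)/(m+2), which increases with m. Maximum at m = 6: 2·13/8 = 13/4.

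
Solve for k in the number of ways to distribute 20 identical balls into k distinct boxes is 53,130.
6
Stars and bars: the count is C(20+k−1, k−1), increasing in k. k=4: C(23,3) = 1,771, k=5: C(24,4) = 10,626, k=6: C(25,5) = 53,130 ✓. So k = 6.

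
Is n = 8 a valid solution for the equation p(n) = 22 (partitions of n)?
Yes

Pentagonal recurrence p(n) = p(n−1) + p(n−2) − p(n−5) − p(n−7) + …: p(8) = p(7) + p(6) − p(3) − p(1) = 15 + 11 − 3 − 1 = 22, which equals 22.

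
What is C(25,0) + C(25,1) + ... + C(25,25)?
33,554,432

Working:
Sum of binomial coefficients = 2^25 = 33,554,432.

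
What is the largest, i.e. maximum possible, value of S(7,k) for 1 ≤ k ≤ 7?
350

Reasoning: Row S(7,k) for k = 1..7 (via S(n,k) = k·S(n−1,k) + S(n−1,k−1)): 1, 63, 301, 350, 140, 21, 1. The row is unimodal; maximum at k = 4: 350.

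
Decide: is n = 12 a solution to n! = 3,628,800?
12! = 12·11! = 12·39,916,800 = 479,001,600, which does not equal 3,628,800.
Final answer: No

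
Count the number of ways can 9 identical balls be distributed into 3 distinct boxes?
55

Solution: C(9+3-1, 3-1) = C(11, 2) = 55.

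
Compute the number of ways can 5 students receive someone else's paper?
44

Using D(n) = (n-1)[D(n-1) + D(n-2)]:
D(5) = (5-1) × [D(4) + D(3)]
      = 4 × [9 + 2]
      = 4 × 11
      = 44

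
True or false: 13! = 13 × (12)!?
True

Solution: By definition n! = n × (n-1)!, so 13! = 13 × 12!.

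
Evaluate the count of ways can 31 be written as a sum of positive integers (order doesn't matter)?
6,842

Working:
Pentagonal recurrence p(n) = p(n−1) + p(n−2) − p(n−5) − p(n−7) + …: p(31) = p(30) + p(29) − p(26) − p(24) + p(19) + p(16) − p(9) − p(5) = 5,604 + 4,565 − 2,436 − 1,575 + 490 + 231 − 30 − 7 = 6,842.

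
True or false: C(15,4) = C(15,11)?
True

Reasoning: C(15,4) = C(15,15-4) by the symmetry property; both equal 1,365.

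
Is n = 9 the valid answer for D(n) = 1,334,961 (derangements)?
No

Working:
D(9) = (9-1)·[D(8) + D(7)] = 8·[14,833 + 1,854] = 133,496, which does not equal 1,334,961.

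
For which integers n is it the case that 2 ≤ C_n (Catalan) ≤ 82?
C_1=1; C_2=2; C_3=5; C_4=14; C_5=42; C_6=132. So valid n = 2, 3, 4, 5.

Answer: 2, 3, 4, 5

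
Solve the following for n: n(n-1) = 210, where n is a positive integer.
15

Solution: n² − n − 210 = 0, so n = (1 ± √(1 + 4·210))/2 = (1 ± √841)/2 = (1 ± 29)/2, i.e. n = 15 or n = -14. Taking the positive root, n = 15 (check: 15×14 = 210).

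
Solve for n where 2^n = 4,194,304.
22

4,194,304 = 1,024 × 1,024 × 4 = 2^10 × 2^10 × 2^2 = 2^22, so n = 22.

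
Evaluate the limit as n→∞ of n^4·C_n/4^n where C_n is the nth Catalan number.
∞

Solution: C_n ~ 4^n/(n^(3/2)√π), so n^4·C_n/4^n ~ n^(4 − 3/2)/√π → ∞.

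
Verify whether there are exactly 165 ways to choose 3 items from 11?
True

Explanation: C(11,3) = 165.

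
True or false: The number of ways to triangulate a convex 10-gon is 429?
Triangulations of a convex 10-gon are counted by the Catalan number C_8: C_8 = C(16,8)/(8+1) = 12,870/9 = 1,430.

Answer: False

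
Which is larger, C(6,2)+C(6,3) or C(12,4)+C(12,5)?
C(12,4)+C(12,5)

Solution: First=35, Second=1,287.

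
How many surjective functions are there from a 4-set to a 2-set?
14

Reasoning: Onto functions = 2! × S(4,2)
First compute S(4,2) via recurrence:
Using the Stirling recurrence: S(n,k) = k·S(n-1,k) + S(n-1,k-1)
S(4,2) = 2·S(3,2) + S(3,1)
         = 2·3 + 1
         = 6 + 1
         = 7
Then: 2 × 7 = 14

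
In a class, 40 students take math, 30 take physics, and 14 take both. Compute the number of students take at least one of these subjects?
56

|A∪B| = |A|+|B|-|A∩B| = 40+30-14 = 56.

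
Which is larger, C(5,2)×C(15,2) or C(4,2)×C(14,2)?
C(5,2)×C(15,2)

Reasoning: C(5,2)×C(15,2)=1,050, C(4,2)×C(14,2)=546.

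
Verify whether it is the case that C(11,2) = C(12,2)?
False
LHS = C(11,2) = 55; RHS = C(12,2) = 66. 55 ≠ 66, so the statement does not hold.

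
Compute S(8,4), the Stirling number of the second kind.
1,701

Working:
Using the Stirling recurrence: S(n,k) = k·S(n-1,k) + S(n-1,k-1)
S(8,4) = 4·S(7,4) + S(7,3)
         = 4·350 + 301
         = 1400 + 301
         = 1,701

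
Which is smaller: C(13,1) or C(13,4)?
C(13,1)

Solution: C(13,1)=13, C(13,4)=715.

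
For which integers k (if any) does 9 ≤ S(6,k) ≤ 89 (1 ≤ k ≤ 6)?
2, 4, 5

Working:
S(6,1)=1; S(6,2)=31; S(6,3)=90; S(6,4)=65; S(6,5)=15; S(6,6)=1. So valid k = 2, 4, 5.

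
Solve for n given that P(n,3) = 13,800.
25

Working:
P(n,3) = n(n−1)(n−2) is increasing in n; n(n−1)(n−2) ≈ (n−1)^3 = 13,800 gives n ≈ 25.0. Check: P(23,3) = 10,626, P(24,3) = 12,144, P(25,3) = 13,800 ✓. So n = 25.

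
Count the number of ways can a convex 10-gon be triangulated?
1,430

Using the Catalan number formula: C_n = C(2n, n) / (n+1)
C_8 = C(16, 8) / (8+1)
     = 12870 / 9
     = 1,430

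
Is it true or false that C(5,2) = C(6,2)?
False

Solution: LHS = C(5,2) = 10; RHS = C(6,2) = 15. 10 ≠ 15, so the statement does not hold.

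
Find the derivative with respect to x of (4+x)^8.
8(4+x)^7
Using the power rule: d/dx (4+x)^8 = 8(4+x)^{7}.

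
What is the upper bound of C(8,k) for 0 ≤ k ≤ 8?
70

Reasoning: Maximum at k = 4: C(8,4) = 70.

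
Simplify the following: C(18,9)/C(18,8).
10/9

Reasoning: C(n,k+1)/C(n,k) = (n−k)/(k+1). Here (18−8)/(8+1) = 10/9 = 10/9.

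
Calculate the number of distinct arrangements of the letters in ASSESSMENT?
Word has 10 letters (A=1, S=4, E=2, M=1, N=1, T=1). Arrangements: 10!/Π(k!) = 75,600.
Final answer: 75,600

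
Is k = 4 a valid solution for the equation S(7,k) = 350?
S(7,4) = 4·S(6,4) + S(6,3) = 4·65 + 90 = 350, which equals 350.
Final answer: Yes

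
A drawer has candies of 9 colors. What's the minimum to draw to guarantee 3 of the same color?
19

Explanation: Worst case: 2 of each = 18. One more: 19.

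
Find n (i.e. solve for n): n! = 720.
6

Explanation: n! is strictly increasing. 4! = 24, 5! = 120, 6! = 720 ✓. So n = 6.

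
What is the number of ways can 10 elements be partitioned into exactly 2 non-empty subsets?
511

This equals S(10,2), the Stirling number of the 2nd kind.
Using the Stirling recurrence: S(n,k) = k·S(n-1,k) + S(n-1,k-1)
S(10,2) = 2·S(9,2) + S(9,1)
         = 2·255 + 1
         = 510 + 1
         = 511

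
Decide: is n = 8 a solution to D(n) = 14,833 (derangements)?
Yes

D(8) = (8-1)·[D(7) + D(6)] = 7·[1,854 + 265] = 14,833, which equals 14,833.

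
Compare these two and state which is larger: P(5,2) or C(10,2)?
C(10,2)
P(5,2)=20, C(10,2)=45.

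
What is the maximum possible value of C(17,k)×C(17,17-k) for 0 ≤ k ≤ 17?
590,976,100

Working:
C(17,k)·C(17,17-k) = C(17,k)², maximised at the centre k = 8: C(17,8)² = 590,976,100.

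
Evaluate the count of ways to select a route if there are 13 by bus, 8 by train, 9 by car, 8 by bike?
38

Reasoning: By the addition principle: 13 + 8 + 9 + 8 = 38.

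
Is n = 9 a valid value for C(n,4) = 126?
C(9,4) = 9·8·7·6/4! = 3,024/24 = 126, which equals 126.
Final answer: Yes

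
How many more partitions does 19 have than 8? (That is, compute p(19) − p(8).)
468

Explanation: Pentagonal recurrence p(n) = p(n−1) + p(n−2) − p(n−5) − p(n−7) + …: p(19) = p(18) + p(17) − p(14) − p(12) + p(7) + p(4) = 385 + 297 − 135 − 77 + 15 + 5 = 490.
p(8) = p(7) + p(6) − p(3) − p(1) = 15 + 11 − 3 − 1 = 22.
Difference = 490 − 22 = 468.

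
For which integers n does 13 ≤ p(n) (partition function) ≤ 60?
Tabulating p(n) via p(n) = p(n−1) + p(n−2) − p(n−5) − p(n−7) + …: p(6)=11; p(7)=15; p(8)=22; p(9)=30; p(10)=42; p(11)=56; p(12)=77. So valid n = 7, 8, 9, 10, 11.

Answer: 7, 8, 9, 10, 11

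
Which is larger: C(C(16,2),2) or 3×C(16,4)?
C(C(16,2),2)

Working:
C(C(16,2),2)=7,140, 3×C(16,4)=5,460.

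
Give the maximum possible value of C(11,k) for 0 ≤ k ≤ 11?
Maximum at k = 5 or k = 6: C(11,5) = 462.
Final answer: 462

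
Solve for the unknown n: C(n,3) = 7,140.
36

Explanation: C(n,3) = n(n−1)(n−2)/3! is increasing in n, and n(n−1)(n−2) = 3!·7,140 = 42,840 ≈ (n−1)^3 gives n ≈ 36.0. Check: C(34,3) = 5,984, C(35,3) = 6,545, C(36,3) = 7,140 ✓. So n = 36.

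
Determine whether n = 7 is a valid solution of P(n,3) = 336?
P(7,3) = 7·6·5 = 210, which does not equal 336.

Answer: No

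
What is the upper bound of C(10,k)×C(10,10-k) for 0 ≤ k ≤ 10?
63,504

Reasoning: C(10,k)·C(10,10-k) = C(10,k)², maximised at the centre k = 5: C(10,5)² = 63,504.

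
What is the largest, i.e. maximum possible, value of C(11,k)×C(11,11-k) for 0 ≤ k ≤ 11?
213,444

Working:
C(11,k)·C(11,11-k) = C(11,k)², maximised at the centre k = 5: C(11,5)² = 213,444.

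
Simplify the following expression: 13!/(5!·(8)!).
1,287

Working:
This is C(13,5) = 1,287.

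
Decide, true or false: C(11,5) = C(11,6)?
True
Symmetry C(n,k) = C(n,n-k): C(11,5) = 462 and C(11,6) = 462. Both sides agree, so the statement holds.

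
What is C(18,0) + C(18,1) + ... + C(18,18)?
262,144

Working:
Sum of binomial coefficients = 2^18 = 262,144.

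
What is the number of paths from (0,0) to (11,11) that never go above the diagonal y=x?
58,786

Explanation: Counted by the Catalan number C_11: C_11 = C(22,11)/(11+1) = 705,432/12 = 58,786.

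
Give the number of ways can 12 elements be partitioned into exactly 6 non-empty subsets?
1,323,652

This equals S(12,6), the Stirling number of the 2nd kind.
Using the Stirling recurrence: S(n,k) = k·S(n-1,k) + S(n-1,k-1)
S(12,6) = 6·S(11,6) + S(11,5)
         = 6·179487 + 246730
         = 1076922 + 246730
         = 1,323,652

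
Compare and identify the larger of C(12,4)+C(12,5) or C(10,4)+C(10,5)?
C(12,4)+C(12,5)

Working:
First=1,287, Second=462.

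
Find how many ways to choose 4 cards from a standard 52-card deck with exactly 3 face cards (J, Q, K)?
12 face cards and 40 non-face cards: C(12,3) × C(40,1) = 220 × 40 = 8,800.

Answer: 8,800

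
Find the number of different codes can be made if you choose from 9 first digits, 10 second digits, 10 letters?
900

Explanation: By the multiplication principle: 9 × 10 × 10 = 900.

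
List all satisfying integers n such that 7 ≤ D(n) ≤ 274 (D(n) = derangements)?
Using D(n) = (n−1)[D(n−1) + D(n−2)] with D(1)=0, D(2)=1: D(3)=2; D(4)=9; D(5)=44; D(6)=265; D(7)=1,854. So valid n = 4, 5, 6.
Final answer: 4, 5, 6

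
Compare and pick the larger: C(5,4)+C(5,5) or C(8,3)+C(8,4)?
C(8,3)+C(8,4)

Explanation: First=6, Second=126.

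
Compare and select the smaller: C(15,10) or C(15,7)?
C(15,10)=3,003, C(15,7)=6,435.
Final answer: C(15,10)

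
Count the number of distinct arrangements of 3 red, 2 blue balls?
10
Multinomial: 5!/(3! × 2!) = 10.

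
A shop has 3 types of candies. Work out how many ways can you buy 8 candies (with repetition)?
Stars and bars: C(8+3-1, 8) = C(10, 8) = 45.
Final answer: 45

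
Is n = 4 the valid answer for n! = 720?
No

Working:
4! = 4·3! = 4·6 = 24, which does not equal 720.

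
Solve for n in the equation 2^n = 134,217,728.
27

Solution: 134,217,728 = 1,024 × 1,024 × 128 = 2^10 × 2^10 × 2^7 = 2^27, so n = 27.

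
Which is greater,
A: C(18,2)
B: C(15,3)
A=C(18,2)=153, B=C(15,3)=455.

Answer: B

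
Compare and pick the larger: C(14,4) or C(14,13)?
C(14,4)

Solution: C(14,4)=1,001, C(14,13)=14.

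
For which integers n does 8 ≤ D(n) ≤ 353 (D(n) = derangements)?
4, 5, 6

Working:
Using D(n) = (n−1)[D(n−1) + D(n−2)] with D(1)=0, D(2)=1: D(3)=2; D(4)=9; D(5)=44; D(6)=265; D(7)=1,854. So valid n = 4, 5, 6.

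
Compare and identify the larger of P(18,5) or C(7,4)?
P(18,5)

Working:
P(18,5)=1,028,160, C(7,4)=35.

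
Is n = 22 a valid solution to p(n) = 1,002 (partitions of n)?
Pentagonal recurrence p(n) = p(n−1) + p(n−2) − p(n−5) − p(n−7) + …: p(22) = p(21) + p(20) − p(17) − p(15) + p(10) + p(7) − p(0) = 792 + 627 − 297 − 176 + 42 + 15 − 1 = 1,002, which equals 1,002.

Answer: Yes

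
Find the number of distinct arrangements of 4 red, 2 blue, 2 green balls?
420

Solution: Multinomial: 8!/(4! × 2! × 2!) = 420.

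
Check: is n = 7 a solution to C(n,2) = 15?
No

Working:
C(7,2) = 7·6/2! = 42/2 = 21, which does not equal 15.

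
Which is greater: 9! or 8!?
9!=362,880, 8!=40,320. 9! > 8!.
Final answer: 9!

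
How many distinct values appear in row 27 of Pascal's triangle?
14

Reasoning: Row 27 has entries C(27,0)..C(27,27); by symmetry C(27,k)=C(27,27-k), giving 14 distinct values.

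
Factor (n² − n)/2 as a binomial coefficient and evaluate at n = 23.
C(n,2); C(23,2) = 253
(n² − n)/2 = n(n−1)/2 = C(n,2). At n = 23: C(23,2) = 253.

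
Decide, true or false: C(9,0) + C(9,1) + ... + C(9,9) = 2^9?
True

Working:
Binomial theorem with x = y = 1: Σ C(9,i) = (1+1)^9 = 2^9 = 512. The statement holds.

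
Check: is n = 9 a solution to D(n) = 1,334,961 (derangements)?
No
D(9) = (9-1)·[D(8) + D(7)] = 8·[14,833 + 1,854] = 133,496, which does not equal 1,334,961.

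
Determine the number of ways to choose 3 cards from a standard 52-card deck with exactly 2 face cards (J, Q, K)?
2,640

Working:
12 face cards and 40 non-face cards: C(12,2) × C(40,1) = 66 × 40 = 2,640.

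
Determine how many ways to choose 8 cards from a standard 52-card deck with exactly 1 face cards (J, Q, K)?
223,722,720

Solution: 12 face cards and 40 non-face cards: C(12,1) × C(40,7) = 12 × 18,643,560 = 223,722,720.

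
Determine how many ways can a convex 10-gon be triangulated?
1,430

Using the Catalan number formula: C_n = C(2n, n) / (n+1)
C_8 = C(16, 8) / (8+1)
     = 12870 / 9
     = 1,430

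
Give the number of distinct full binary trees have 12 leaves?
58,786

Explanation: Using the Catalan number formula: C_n = C(2n, n) / (n+1)
C_11 = C(22, 11) / (11+1)
     = 705432 / 12
     = 58,786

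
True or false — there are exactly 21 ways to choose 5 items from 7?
C(7,5) = 21.

Answer: True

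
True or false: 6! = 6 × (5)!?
By definition n! = n × (n-1)!, so 6! = 6 × 5!.

Answer: True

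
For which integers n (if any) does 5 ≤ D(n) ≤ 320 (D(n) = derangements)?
Using D(n) = (n−1)[D(n−1) + D(n−2)] with D(1)=0, D(2)=1: D(3)=2; D(4)=9; D(5)=44; D(6)=265; D(7)=1,854. So valid n = 4, 5, 6.
Final answer: 4, 5, 6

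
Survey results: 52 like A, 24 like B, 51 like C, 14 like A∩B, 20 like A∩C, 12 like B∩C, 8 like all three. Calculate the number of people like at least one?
|A∪B∪C| = 52+24+51-14-20-12+8 = 89.

Answer: 89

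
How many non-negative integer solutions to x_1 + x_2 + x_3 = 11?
78

Working:
C(11+3-1, 3-1) = 78.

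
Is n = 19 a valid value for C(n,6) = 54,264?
No
C(19,6) = 19·18·17·16·15·14/6! = 19,535,040/720 = 27,132, which does not equal 54,264.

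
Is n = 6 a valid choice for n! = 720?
Yes

Solution: 6! = 6·5! = 6·120 = 720, which equals 720.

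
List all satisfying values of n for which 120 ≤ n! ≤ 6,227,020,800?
5, 6, 7, 8, 9, 10, 11, 12, 13
n! is strictly increasing; 5! = 120 and 13! = 6,227,020,800, so valid n = 5, 6, 7, 8, 9, 10, 11, 12, 13.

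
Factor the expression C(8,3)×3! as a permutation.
P(8,3)

C(8,3)×3! = [8!/(3!(5)!)]×3! = 8!/(5)! = P(8,3) = 336.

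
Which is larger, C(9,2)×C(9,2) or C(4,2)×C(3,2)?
C(9,2)×C(9,2)
C(9,2)×C(9,2)=1,296, C(4,2)×C(3,2)=18.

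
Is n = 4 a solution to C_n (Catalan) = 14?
Yes

Reasoning: C_4 = C(8,4)/(4+1) = 70/5 = 14, which equals 14.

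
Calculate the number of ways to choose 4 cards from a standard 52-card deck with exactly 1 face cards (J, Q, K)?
12 face cards and 40 non-face cards: C(12,1) × C(40,3) = 12 × 9,880 = 118,560.

Answer: 118,560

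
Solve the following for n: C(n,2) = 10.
5

Working:
C(n,2) = n(n−1)/2! is increasing in n, and n(n−1) = 2!·10 = 20 ≈ (n−0.5)^2 gives n ≈ 5.0. Check: C(3,2) = 3, C(4,2) = 6, C(5,2) = 10 ✓. So n = 5.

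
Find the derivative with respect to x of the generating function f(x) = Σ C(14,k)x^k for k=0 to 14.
Σ k·C(14,k)x^(k-1) for k=1 to 14

Reasoning: Term-by-term differentiation gives Σ k·C(14,k)x^{k-1} for k=1 to 14.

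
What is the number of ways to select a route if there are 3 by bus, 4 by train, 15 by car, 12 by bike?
34

Explanation: By the addition principle: 3 + 4 + 15 + 12 = 34.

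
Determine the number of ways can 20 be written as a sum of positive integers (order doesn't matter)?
Pentagonal recurrence p(n) = p(n−1) + p(n−2) − p(n−5) − p(n−7) + …: p(20) = p(19) + p(18) − p(15) − p(13) + p(8) + p(5) = 490 + 385 − 176 − 101 + 22 + 7 = 627.
Final answer: 627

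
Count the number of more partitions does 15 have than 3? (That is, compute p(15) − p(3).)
173

Reasoning: Pentagonal recurrence p(n) = p(n−1) + p(n−2) − p(n−5) − p(n−7) + …: p(15) = p(14) + p(13) − p(10) − p(8) + p(3) + p(0) = 135 + 101 − 42 − 22 + 3 + 1 = 176.
p(3) = p(2) + p(1) = 2 + 1 = 3.
Difference = 176 − 3 = 173.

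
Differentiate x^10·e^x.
Product rule: d/dx[x^10]·e^x + x^10·d/dx[e^x] = 10x^{9}e^x + x^10e^x.

Answer: (10x^9 + x^10)e^x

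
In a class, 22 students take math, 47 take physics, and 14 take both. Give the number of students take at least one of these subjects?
55

|A∪B| = |A|+|B|-|A∩B| = 22+47-14 = 55.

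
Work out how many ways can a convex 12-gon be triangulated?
Using the Catalan number formula: C_n = C(2n, n) / (n+1)
C_10 = C(20, 10) / (10+1)
     = 184756 / 11
     = 16,796

Answer: 16,796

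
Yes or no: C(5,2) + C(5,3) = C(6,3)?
Yes

Working:
Pascal's identity: LHS = 10 + 10 = 20; RHS = C(6,3) = 20. Both sides agree, so the statement holds.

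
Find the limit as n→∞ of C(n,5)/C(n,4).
∞

Reasoning: C(n,5)/C(n,4) = (n-4)/5 → ∞ as n → ∞.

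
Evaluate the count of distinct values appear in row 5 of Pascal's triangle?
3

Explanation: Row 5 has entries C(5,0)..C(5,5); by symmetry C(5,k)=C(5,5-k), giving 3 distinct values.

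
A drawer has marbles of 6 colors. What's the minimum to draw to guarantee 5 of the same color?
Worst case: 4 of each = 24. One more: 25.
Final answer: 25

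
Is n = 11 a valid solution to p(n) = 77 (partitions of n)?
No
Pentagonal recurrence p(n) = p(n−1) + p(n−2) − p(n−5) − p(n−7) + …: p(11) = p(10) + p(9) − p(6) − p(4) = 42 + 30 − 11 − 5 = 56, which does not equal 77.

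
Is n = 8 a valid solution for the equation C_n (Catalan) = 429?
No

Working:
C_8 = C(16,8)/(8+1) = 12,870/9 = 1,430, which does not equal 429.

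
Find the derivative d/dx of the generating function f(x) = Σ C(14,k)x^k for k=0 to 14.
Σ k·C(14,k)x^(k-1) for k=1 to 14

Reasoning: Term-by-term differentiation gives Σ k·C(14,k)x^{k-1} for k=1 to 14.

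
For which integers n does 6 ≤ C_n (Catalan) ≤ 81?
C_3=5; C_4=14; C_5=42; C_6=132. So valid n = 4, 5.
Final answer: 4, 5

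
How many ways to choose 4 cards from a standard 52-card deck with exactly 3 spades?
11,154

Solution: 13 spades and 39 non-spades: C(13,3) × C(39,1) = 286 × 39 = 11,154.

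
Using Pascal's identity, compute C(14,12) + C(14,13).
105

Explanation: C(14,12) + C(14,13) = C(15,13) = 105.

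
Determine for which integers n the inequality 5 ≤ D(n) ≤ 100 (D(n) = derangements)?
4, 5

Working:
Using D(n) = (n−1)[D(n−1) + D(n−2)] with D(1)=0, D(2)=1: D(3)=2; D(4)=9; D(5)=44; D(6)=265. So valid n = 4, 5.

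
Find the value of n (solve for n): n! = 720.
6

Explanation: n! is strictly increasing. 4! = 24, 5! = 120, 6! = 720 ✓. So n = 6.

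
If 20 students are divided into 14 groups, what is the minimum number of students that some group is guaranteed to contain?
2

Pigeonhole: ⌈20/14⌉ = 2.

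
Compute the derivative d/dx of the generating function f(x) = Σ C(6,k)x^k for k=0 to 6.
Σ k·C(6,k)x^(k-1) for k=1 to 6

Working:
Term-by-term differentiation gives Σ k·C(6,k)x^{k-1} for k=1 to 6.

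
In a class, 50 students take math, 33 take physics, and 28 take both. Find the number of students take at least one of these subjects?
55
|A∪B| = |A|+|B|-|A∩B| = 50+33-28 = 55.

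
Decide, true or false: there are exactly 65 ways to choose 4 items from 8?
False
C(8,4) = 70 ≠ 65.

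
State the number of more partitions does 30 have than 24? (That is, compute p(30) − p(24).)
4,029
Pentagonal recurrence p(n) = p(n−1) + p(n−2) − p(n−5) − p(n−7) + …: p(30) = p(29) + p(28) − p(25) − p(23) + p(18) + p(15) − p(8) − p(4) = 4,565 + 3,718 − 1,958 − 1,255 + 385 + 176 − 22 − 5 = 5,604.
p(24) = p(23) + p(22) − p(19) − p(17) + p(12) + p(9) − p(2) = 1,255 + 1,002 − 490 − 297 + 77 + 30 − 2 = 1,575.
Difference = 5,604 − 1,575 = 4,029.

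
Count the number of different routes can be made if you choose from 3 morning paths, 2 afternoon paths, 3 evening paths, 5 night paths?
90

Explanation: By the multiplication principle: 3 × 2 × 3 × 5 = 90.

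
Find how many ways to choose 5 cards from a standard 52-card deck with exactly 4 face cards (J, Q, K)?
19,800

Explanation: 12 face cards and 40 non-face cards: C(12,4) × C(40,1) = 495 × 40 = 19,800.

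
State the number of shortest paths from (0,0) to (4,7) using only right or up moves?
Choose 4 rights from 11 moves: C(11,4) = 330.
Final answer: 330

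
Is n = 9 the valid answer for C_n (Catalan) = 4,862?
C_9 = C(18,9)/(9+1) = 48,620/10 = 4,862, which equals 4,862.

Answer: Yes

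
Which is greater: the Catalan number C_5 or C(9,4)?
C_5 = C(10,5)/(5+1) = 252/6 = 42; C(9,4) = 126.

Answer: C(9,4)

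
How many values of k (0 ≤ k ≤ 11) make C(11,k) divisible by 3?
6

Reasoning: Checking C(11,k) mod 3 for k = 0..11: divisible at k = 3, 4, 5, 6, 7, 8. That's 6 values.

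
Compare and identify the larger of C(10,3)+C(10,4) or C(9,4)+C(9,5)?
C(10,3)+C(10,4)

Working:
First=330, Second=252.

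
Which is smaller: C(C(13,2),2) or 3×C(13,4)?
3×C(13,4)
C(C(13,2),2)=3,003, 3×C(13,4)=2,145.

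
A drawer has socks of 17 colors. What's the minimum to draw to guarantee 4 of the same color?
52

Worst case: 3 of each = 51. One more: 52.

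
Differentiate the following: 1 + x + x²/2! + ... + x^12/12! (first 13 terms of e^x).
1 + x + x²/2! + ... + x^11/11!
Differentiating term by term gives the first 12 terms of e^x.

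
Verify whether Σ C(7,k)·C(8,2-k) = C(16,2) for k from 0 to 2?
False

Vandermonde's identity gives C(15,2) = 105; RHS C(16,2) = 120.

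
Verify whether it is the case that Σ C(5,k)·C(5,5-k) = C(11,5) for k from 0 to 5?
Vandermonde's identity gives C(10,5) = 252; RHS C(11,5) = 462.
Final answer: False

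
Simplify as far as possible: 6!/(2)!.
360

Solution: This equals 6×5×...×3 = 360.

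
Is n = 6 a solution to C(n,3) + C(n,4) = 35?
Yes

C(6,3) + C(6,4) = 20 + 15 = 35, which equals 35.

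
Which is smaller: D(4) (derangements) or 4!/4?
D(4) = (4-1)·[D(3) + D(2)] = 3·[2 + 1] = 9; 4!/4 = 24/4 = 6.
Final answer: 4!/4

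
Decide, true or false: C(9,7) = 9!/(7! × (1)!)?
False

Solution: The correct denominator is 7!×2!, giving C(9,7) = 36; the stated RHS is 9!/(7!×1!) = 72 ≠ 36, so the statement does not hold.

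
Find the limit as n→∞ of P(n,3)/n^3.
P(n,3) = n(n-1)(n-2) ≈ n^3 for large n. Limit = 1.
Final answer: 1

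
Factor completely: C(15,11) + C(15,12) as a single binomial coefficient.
C(16,12)
By Pascal's identity: C(15,11) + C(15,12) = C(16,12) = 1,820.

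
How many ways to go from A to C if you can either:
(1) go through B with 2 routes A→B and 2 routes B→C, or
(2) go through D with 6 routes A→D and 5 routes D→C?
Route via B: 2×2=4. Route via D: 6×5=30. Total: 34.

Answer: 34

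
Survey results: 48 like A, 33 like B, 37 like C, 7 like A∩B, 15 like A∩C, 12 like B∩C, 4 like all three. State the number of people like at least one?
|A∪B∪C| = 48+33+37-7-15-12+4 = 88.
Final answer: 88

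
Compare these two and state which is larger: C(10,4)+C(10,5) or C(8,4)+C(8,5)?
C(10,4)+C(10,5)

First=462, Second=126.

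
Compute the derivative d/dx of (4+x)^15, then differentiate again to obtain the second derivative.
210(4+x)^13
First derivative: 15(4+x)^{14}. Second derivative: 15·14·(4+x)^{13} = 210(4+x)^{13}.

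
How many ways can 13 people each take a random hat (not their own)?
2,290,792,932

Working:
Using D(n) = (n-1)[D(n-1) + D(n-2)]:
D(13) = (13-1) × [D(12) + D(11)]
      = 12 × [176214841 + 14684570]
      = 12 × 190899411
      = 2,290,792,932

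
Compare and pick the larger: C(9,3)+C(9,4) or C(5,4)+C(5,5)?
First=210, Second=6.
Final answer: C(9,3)+C(9,4)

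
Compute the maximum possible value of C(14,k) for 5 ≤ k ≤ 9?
3,432

C(14,k) is maximised at the centre of the row: C(14,7) = 3,432.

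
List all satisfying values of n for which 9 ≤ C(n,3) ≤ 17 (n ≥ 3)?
5

Working:
C(4,3)=4; C(5,3)=10; C(6,3)=20. So valid n = 5.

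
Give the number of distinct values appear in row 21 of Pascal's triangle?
11
Row 21 has entries C(21,0)..C(21,21); by symmetry C(21,k)=C(21,21-k), giving 11 distinct values.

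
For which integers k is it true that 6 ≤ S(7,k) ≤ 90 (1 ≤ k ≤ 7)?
S(7,1)=1; S(7,2)=63; S(7,3)=301; S(7,4)=350; S(7,5)=140; S(7,6)=21; S(7,7)=1. So valid k = 2, 6.

Answer: 2, 6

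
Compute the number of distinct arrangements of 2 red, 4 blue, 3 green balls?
Multinomial: 9!/(2! × 4! × 3!) = 1,260.

Answer: 1,260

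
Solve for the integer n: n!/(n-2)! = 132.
n!/(n-2)! = n×(n-1), a product of 2 consecutive integers ≈ (n−0.5)^2. 132^(1/2) + 0.5 ≈ 12.0; check n = 12: 12×11 = 132 ✓. So n = 12.
Final answer: 12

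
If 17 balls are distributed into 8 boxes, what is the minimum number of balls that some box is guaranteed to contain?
Pigeonhole: ⌈17/8⌉ = 3.

Answer: 3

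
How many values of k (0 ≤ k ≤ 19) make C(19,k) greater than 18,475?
8
Row 19 is unimodal and symmetric about k=19/2. C(19,5)=11,628 ≤ 18,475; C(19,6)=27,132 > 18,475; by symmetry C(19,k) > 18,475 for k = 6..13. That's 13 - 6 + 1 = 8 values.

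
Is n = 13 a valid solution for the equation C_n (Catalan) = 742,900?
Yes
C_13 = C(26,13)/(13+1) = 10,400,600/14 = 742,900, which equals 742,900.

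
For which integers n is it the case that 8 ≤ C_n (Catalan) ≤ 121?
C_3=5; C_4=14; C_5=42; C_6=132. So valid n = 4, 5.

Answer: 4, 5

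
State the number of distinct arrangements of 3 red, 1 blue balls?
4

Reasoning: Multinomial: 4!/(3! × 1!) = 4.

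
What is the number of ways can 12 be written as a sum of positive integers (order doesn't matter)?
77

Working:
Pentagonal recurrence p(n) = p(n−1) + p(n−2) − p(n−5) − p(n−7) + …: p(12) = p(11) + p(10) − p(7) − p(5) + p(0) = 56 + 42 − 15 − 7 + 1 = 77.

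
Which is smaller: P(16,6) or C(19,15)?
C(19,15)

Working:
P(16,6)=5,765,760, C(19,15)=3,876.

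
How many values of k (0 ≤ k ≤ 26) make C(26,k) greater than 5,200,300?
7

Reasoning: Row 26 is unimodal and symmetric about k=26/2. C(26,9)=3,124,550 ≤ 5,200,300; C(26,10)=5,311,735 > 5,200,300; by symmetry C(26,k) > 5,200,300 for k = 10..16. That's 16 - 10 + 1 = 7 values.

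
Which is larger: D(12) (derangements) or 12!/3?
D(12) = (12-1)·[D(11) + D(10)] = 11·[14,684,570 + 1,334,961] = 176,214,841; 12!/3 = 479,001,600/3 = 159,667,200.
Final answer: D(12)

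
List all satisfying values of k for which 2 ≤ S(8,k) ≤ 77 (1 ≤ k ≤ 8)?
7

Solution: S(8,1)=1; S(8,2)=127; S(8,3)=966; S(8,4)=1,701; S(8,5)=1,050; S(8,6)=266; S(8,7)=28; S(8,8)=1. So valid k = 7.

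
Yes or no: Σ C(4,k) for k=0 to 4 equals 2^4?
Yes

Reasoning: Binomial theorem: Σ C(4,k) = (1+1)^4 = 2^4 = 16; RHS 2^4 = 16.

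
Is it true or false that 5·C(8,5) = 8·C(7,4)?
True
Absorption identity k·C(n,k) = n·C(n-1,k-1). LHS = 5·56 = 280; RHS = 8·35 = 280.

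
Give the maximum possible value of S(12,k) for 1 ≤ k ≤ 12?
Row S(12,k) for k = 1..12 (via S(n,k) = k·S(n−1,k) + S(n−1,k−1)): 1, 2,047, 86,526, 611,501, 1,379,400, 1,323,652, 627,396, 159,027, 22,275, 1,705, 66, 1. The row is unimodal; maximum at k = 5: 1,379,400.
Final answer: 1,379,400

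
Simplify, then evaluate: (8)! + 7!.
45,360

(8)! + 7! = (8)·7! + 7! = (8+1)·7! = 9·7! = 45,360.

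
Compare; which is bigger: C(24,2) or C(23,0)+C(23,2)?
C(24,2)=276; C(23,0)+C(23,2)=1+253=254.
Final answer: C(24,2)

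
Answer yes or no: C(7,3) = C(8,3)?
No
LHS = C(7,3) = 35; RHS = C(8,3) = 56. 35 ≠ 56, so the statement does not hold.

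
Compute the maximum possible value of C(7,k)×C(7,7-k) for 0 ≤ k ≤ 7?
1,225

Reasoning: C(7,k)·C(7,7-k) = C(7,k)², maximised at the centre k = 3: C(7,3)² = 1,225.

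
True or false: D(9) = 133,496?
Derangements of 9 elements: D(9) = (9-1)·[D(8) + D(7)] = 8·[14,833 + 1,854] = 133,496.
Final answer: True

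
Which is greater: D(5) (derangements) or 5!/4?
D(5)
D(5) = (5-1)·[D(4) + D(3)] = 4·[9 + 2] = 44; 5!/4 = 120/4 = 30.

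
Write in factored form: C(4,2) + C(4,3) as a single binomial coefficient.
By Pascal's identity: C(4,2) + C(4,3) = C(5,3) = 10.

Answer: C(5,3)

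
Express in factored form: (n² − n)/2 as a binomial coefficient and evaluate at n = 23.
C(n,2); C(23,2) = 253
(n² − n)/2 = n(n−1)/2 = C(n,2). At n = 23: C(23,2) = 253.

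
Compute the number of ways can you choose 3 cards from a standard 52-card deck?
22,100

C(52,3) = 22,100.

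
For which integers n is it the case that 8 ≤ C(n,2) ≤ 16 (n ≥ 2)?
5, 6

Explanation: C(4,2)=6; C(5,2)=10; C(6,2)=15; C(7,2)=21. So valid n = 5, 6.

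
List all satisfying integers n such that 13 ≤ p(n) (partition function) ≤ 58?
Tabulating p(n) via p(n) = p(n−1) + p(n−2) − p(n−5) − p(n−7) + …: p(6)=11; p(7)=15; p(8)=22; p(9)=30; p(10)=42; p(11)=56; p(12)=77. So valid n = 7, 8, 9, 10, 11.

Answer: 7, 8, 9, 10, 11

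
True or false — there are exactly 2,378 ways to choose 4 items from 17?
False

Explanation: C(17,4) = 2,380 ≠ 2378.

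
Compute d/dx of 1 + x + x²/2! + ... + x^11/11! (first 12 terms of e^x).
Differentiating term by term gives the first 11 terms of e^x.
Final answer: 1 + x + x²/2! + ... + x^10/10!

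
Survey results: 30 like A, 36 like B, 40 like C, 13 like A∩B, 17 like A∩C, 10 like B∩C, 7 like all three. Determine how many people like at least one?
|A∪B∪C| = 30+36+40-13-17-10+7 = 73.
Final answer: 73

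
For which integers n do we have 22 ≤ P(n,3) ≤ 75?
4, 5

Explanation: P(3,3)=6; P(4,3)=24; P(5,3)=60; P(6,3)=120. So valid n = 4, 5.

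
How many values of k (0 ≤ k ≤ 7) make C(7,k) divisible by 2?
0
Checking C(7,k) mod 2 for k = 0..7: none are divisible by 2. Count = 0.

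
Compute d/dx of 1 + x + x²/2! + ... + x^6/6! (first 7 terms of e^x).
1 + x + x²/2! + ... + x^5/5!
Differentiating term by term gives the first 6 terms of e^x.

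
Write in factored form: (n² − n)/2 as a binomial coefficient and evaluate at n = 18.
C(n,2); C(18,2) = 153

Explanation: (n² − n)/2 = n(n−1)/2 = C(n,2). At n = 18: C(18,2) = 153.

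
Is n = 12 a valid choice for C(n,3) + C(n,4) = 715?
C(12,3) + C(12,4) = 220 + 495 = 715, which equals 715.
Final answer: Yes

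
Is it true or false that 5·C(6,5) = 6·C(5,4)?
True

Solution: Absorption identity k·C(n,k) = n·C(n-1,k-1). LHS = 5·6 = 30; RHS = 6·5 = 30.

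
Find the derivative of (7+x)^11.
11(7+x)^10

Explanation: Using the power rule: d/dx (7+x)^11 = 11(7+x)^{10}.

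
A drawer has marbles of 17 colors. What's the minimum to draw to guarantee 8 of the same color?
120
Worst case: 7 of each = 119. One more: 120.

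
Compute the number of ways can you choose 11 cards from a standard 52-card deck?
60,403,728,840

Explanation: C(52,11) = 60,403,728,840.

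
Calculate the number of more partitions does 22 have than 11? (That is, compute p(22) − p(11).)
946

Reasoning: Pentagonal recurrence p(n) = p(n−1) + p(n−2) − p(n−5) − p(n−7) + …: p(22) = p(21) + p(20) − p(17) − p(15) + p(10) + p(7) − p(0) = 792 + 627 − 297 − 176 + 42 + 15 − 1 = 1,002.
p(11) = p(10) + p(9) − p(6) − p(4) = 42 + 30 − 11 − 5 = 56.
Difference = 1,002 − 56 = 946.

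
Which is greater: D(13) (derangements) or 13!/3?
D(13)

Reasoning: D(13) = (13-1)·[D(12) + D(11)] = 12·[176,214,841 + 14,684,570] = 2,290,792,932; 13!/3 = 6,227,020,800/3 = 2,075,673,600.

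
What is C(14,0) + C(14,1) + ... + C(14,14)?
16,384

Reasoning: Sum of binomial coefficients = 2^14 = 16,384.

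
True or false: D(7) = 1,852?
False

Working:
Derangements of 7 elements: D(7) = (7-1)·[D(6) + D(5)] = 6·[265 + 44] = 1,854.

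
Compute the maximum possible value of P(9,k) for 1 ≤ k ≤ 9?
362,880
P(9,k) increases in k, so maximum at k = 9: 9! = 362,880.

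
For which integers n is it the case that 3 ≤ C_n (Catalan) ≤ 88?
3, 4, 5

Solution: C_2=2; C_3=5; C_4=14; C_5=42; C_6=132. So valid n = 3, 4, 5.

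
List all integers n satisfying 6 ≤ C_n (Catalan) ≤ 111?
4, 5

Working:
C_3=5; C_4=14; C_5=42; C_6=132. So valid n = 4, 5.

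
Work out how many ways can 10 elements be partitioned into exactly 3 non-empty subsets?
9,330

Explanation: This equals S(10,3), the Stirling number of the 2nd kind.
Using the Stirling recurrence: S(n,k) = k·S(n-1,k) + S(n-1,k-1)
S(10,3) = 3·S(9,3) + S(9,2)
         = 3·3025 + 255
         = 9075 + 255
         = 9,330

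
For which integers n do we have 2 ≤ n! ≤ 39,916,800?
n! is strictly increasing; 2! = 2 and 11! = 39,916,800, so valid n = 2, 3, 4, 5, 6, 7, 8, 9, 10, 11.

Answer: 2, 3, 4, 5, 6, 7, 8, 9, 10, 11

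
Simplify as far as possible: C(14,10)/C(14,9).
1/2
C(n,k+1)/C(n,k) = (n−k)/(k+1). Here (14−9)/(9+1) = 5/10 = 1/2.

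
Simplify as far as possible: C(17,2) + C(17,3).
816

By Pascal's identity: C(18,3) = 816.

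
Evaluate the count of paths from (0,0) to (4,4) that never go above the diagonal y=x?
14

Counted by the Catalan number C_4: C_4 = C(8,4)/(4+1) = 70/5 = 14.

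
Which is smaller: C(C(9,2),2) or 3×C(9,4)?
3×C(9,4)

Explanation: C(C(9,2),2)=630, 3×C(9,4)=378.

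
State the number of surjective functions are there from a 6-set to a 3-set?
Onto functions = 3! × S(6,3)
First compute S(6,3) via recurrence:
Using the Stirling recurrence: S(n,k) = k·S(n-1,k) + S(n-1,k-1)
S(6,3) = 3·S(5,3) + S(5,2)
         = 3·25 + 15
         = 75 + 15
         = 90
Then: 6 × 90 = 540

Answer: 540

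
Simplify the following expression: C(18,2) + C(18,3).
969

Working:
By Pascal's identity: C(19,3) = 969.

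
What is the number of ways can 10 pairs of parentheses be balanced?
16,796
Using the Catalan number formula: C_n = C(2n, n) / (n+1)
C_10 = C(20, 10) / (10+1)
     = 184756 / 11
     = 16,796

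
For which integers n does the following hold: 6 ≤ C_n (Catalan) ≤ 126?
4, 5

Solution: C_3=5; C_4=14; C_5=42; C_6=132. So valid n = 4, 5.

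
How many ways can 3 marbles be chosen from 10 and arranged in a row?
P(10,3) = 10!/(10-3)! = 720.
Final answer: 720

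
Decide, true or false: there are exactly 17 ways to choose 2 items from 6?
C(6,2) = 15 ≠ 17.
Final answer: False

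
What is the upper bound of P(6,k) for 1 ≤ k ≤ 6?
720

Explanation: P(6,k) increases in k, so maximum at k = 6: 6! = 720.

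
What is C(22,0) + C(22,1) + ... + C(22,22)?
4,194,304

Solution: Sum of binomial coefficients = 2^22 = 4,194,304.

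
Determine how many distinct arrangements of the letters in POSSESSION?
75,600
Word has 10 letters (P=1, O=2, S=4, E=1, I=1, N=1). Arrangements: 10!/Π(k!) = 75,600.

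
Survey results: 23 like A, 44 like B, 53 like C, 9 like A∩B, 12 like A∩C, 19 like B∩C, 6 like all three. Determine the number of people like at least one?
|A∪B∪C| = 23+44+53-9-12-19+6 = 86.

Answer: 86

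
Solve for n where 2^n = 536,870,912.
536,870,912 = 1,024 × 1,024 × 512 = 2^10 × 2^10 × 2^9 = 2^29, so n = 29.

Answer: 29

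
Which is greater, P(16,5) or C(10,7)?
P(16,5)=524,160, C(10,7)=120.
Final answer: P(16,5)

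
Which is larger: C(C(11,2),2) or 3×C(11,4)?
C(C(11,2),2)=1,485, 3×C(11,4)=990.

Answer: C(C(11,2),2)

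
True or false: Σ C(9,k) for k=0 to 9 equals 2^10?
Binomial theorem: Σ C(9,k) = (1+1)^9 = 2^9 = 512; RHS 2^10 = 1,024.
Final answer: False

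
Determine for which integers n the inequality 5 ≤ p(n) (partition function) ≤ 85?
4, 5, 6, 7, 8, 9, 10, 11, 12

Tabulating p(n) via p(n) = p(n−1) + p(n−2) − p(n−5) − p(n−7) + …: p(3)=3; p(4)=5; p(5)=7; p(6)=11; p(7)=15; p(8)=22; p(9)=30; p(10)=42; p(11)=56; p(12)=77; p(13)=101. So valid n = 4, 5, 6, 7, 8, 9, 10, 11, 12.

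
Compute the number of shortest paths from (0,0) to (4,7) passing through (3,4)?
140

Explanation: To (3,4): C(7,3)=35. From there: C(4,1)=4. Total: 140.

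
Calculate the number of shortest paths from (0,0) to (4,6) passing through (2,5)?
63

Solution: To (2,5): C(7,2)=21. From there: C(3,2)=3. Total: 63.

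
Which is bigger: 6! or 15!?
15!

Reasoning: 6!=720, 15!=1,307,674,368,000. 15! > 6!.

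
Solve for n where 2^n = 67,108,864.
26

67,108,864 = 1,024 × 1,024 × 64 = 2^10 × 2^10 × 2^6 = 2^26, so n = 26.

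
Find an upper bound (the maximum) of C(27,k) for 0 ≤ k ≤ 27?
20,058,300
Maximum at k = 13 or k = 14: C(27,13) = 20,058,300.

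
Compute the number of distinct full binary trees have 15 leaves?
Using the Catalan number formula: C_n = C(2n, n) / (n+1)
C_14 = C(28, 14) / (14+1)
     = 40116600 / 15
     = 2,674,440

Answer: 2,674,440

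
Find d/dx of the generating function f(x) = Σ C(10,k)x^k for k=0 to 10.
Σ k·C(10,k)x^(k-1) for k=1 to 10

Solution: Term-by-term differentiation gives Σ k·C(10,k)x^{k-1} for k=1 to 10.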